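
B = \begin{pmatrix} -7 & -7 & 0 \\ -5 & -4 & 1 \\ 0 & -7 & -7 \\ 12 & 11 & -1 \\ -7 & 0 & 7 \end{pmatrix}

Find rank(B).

2

Row reduce to echelon form.
R2 ← R2 − (5/7)·R1: [0, 1, 1]
R4 ← R4 + (12/7)·R1: [0, -1, -1]
R5 ← R5 − R1: [0, 7, 7]
R3 ← R3 + (7)·R2: [0, 0, 0]
R4 ← R4 + R2: [0, 0, 0]
R5 ← R5 − (7)·R2: [0, 0, 0]
Echelon form has 2 nonzero rows, so rank(B) = 2.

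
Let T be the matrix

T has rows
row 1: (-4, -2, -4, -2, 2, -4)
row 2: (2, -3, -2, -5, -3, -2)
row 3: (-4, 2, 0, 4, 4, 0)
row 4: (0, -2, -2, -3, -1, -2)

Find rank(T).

2

Row reduce to echelon form.
R2 ← R2 + (1/2)·R1: [0, -4, -4, -6, -2, -4]
R3 ← R3 − R1: [0, 4, 4, 6, 2, 4]
R3 ← R3 + R2: [0, 0, 0, 0, 0, 0]
R4 ← R4 − (1/2)·R2: [0, 0, 0, 0, 0, 0]
Echelon form has 2 nonzero rows, so rank(T) = 2.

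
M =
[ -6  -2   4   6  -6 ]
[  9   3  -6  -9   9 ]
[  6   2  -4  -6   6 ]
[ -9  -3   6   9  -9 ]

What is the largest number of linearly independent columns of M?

Row reduce to echelon form.
R2 ← R2 + (3/2)·R1: [0, 0, 0, 0, 0]
R3 ← R3 + R1: [0, 0, 0, 0, 0]
R4 ← R4 − (3/2)·R1: [0, 0, 0, 0, 0]
Echelon form has 1 nonzero row, so rank(M) = 1.
The rank gives the maximum number of linearly independent columns: 1.

1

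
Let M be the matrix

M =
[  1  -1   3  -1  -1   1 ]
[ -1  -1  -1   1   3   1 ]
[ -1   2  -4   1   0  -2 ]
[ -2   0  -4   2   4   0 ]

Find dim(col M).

Row reduce to echelon form.
R2 ← R2 + R1: [0, -2, 2, 0, 2, 2]
R3 ← R3 + R1: [0, 1, -1, 0, -1, -1]
R4 ← R4 + (2)·R1: [0, -2, 2, 0, 2, 2]
R3 ← R3 + (1/2)·R2: [0, 0, 0, 0, 0, 0]
R4 ← R4 − R2: [0, 0, 0, 0, 0, 0]
Echelon form has 2 nonzero rows, so rank(M) = 2.
The column space has dimension equal to the rank: 2.

2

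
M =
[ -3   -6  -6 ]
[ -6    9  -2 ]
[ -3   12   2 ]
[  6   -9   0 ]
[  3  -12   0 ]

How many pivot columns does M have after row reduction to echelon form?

Row reduce to echelon form.
R2 ← R2 − (2)·R1: [0, 21, 10]
R3 ← R3 − R1: [0, 18, 8]
R4 ← R4 + (2)·R1: [0, -21, -12]
R5 ← R5 + R1: [0, -18, -6]
R3 ← R3 − (6/7)·R2: [0, 0, -4/7]
R4 ← R4 + R2: [0, 0, -2]
R5 ← R5 + (6/7)·R2: [0, 0, 18/7]
R4 ← R4 − (7/2)·R3: [0, 0, 0]
R5 ← R5 + (9/2)·R3: [0, 0, 0]
Echelon form has 3 nonzero rows, so rank(M) = 3.
Each nonzero row contributes one pivot column: 3 pivot columns.

3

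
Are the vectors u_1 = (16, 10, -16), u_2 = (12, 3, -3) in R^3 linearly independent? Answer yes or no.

Form the matrix with these vectors as rows and row reduce.
R2 ← R2 − (3/4)·R1: [0, -9/2, 9]
2 nonzero rows, so the 2 vectors span a space of dimension 2.
Since 2 = 2, the vectors are linearly independent.

yes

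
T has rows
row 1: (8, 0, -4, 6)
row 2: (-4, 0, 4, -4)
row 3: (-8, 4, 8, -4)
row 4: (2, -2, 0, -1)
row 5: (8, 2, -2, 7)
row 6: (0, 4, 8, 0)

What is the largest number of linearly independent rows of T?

3

Row reduce to echelon form.
R2 ← R2 + (1/2)·R1: [0, 0, 2, -1]
R3 ← R3 + R1: [0, 4, 4, 2]
R4 ← R4 − (1/4)·R1: [0, -2, 1, -5/2]
R5 ← R5 − R1: [0, 2, 2, 1]
Swap R2 ↔ R3
R4 ← R4 + (1/2)·R2: [0, 0, 3, -3/2]
R5 ← R5 − (1/2)·R2: [0, 0, 0, 0]
R6 ← R6 − R2: [0, 0, 4, -2]
R4 ← R4 − (3/2)·R3: [0, 0, 0, 0]
R6 ← R6 − (2)·R3: [0, 0, 0, 0]
Echelon form has 3 nonzero rows, so rank(T) = 3.
The rank gives the maximum number of linearly independent rows: 3.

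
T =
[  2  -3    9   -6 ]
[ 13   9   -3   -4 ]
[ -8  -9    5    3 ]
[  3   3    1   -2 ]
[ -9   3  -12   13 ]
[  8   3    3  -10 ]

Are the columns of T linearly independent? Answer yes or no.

Row reduce T to echelon form.
R2 ← R2 − (13/2)·R1: [0, 57/2, -123/2, 35]
R3 ← R3 + (4)·R1: [0, -21, 41, -21]
R4 ← R4 − (3/2)·R1: [0, 15/2, -25/2, 7]
R5 ← R5 + (9/2)·R1: [0, -21/2, 57/2, -14]
R6 ← R6 − (4)·R1: [0, 15, -33, 14]
R3 ← R3 + (14/19)·R2: [0, 0, -82/19, 91/19]
R4 ← R4 − (5/19)·R2: [0, 0, 70/19, -42/19]
R5 ← R5 + (7/19)·R2: [0, 0, 111/19, -21/19]
R6 ← R6 − (10/19)·R2: [0, 0, -12/19, -84/19]
R4 ← R4 + (35/41)·R3: [0, 0, 0, 77/41]
R5 ← R5 + (111/82)·R3: [0, 0, 0, 441/82]
R6 ← R6 − (6/41)·R3: [0, 0, 0, -210/41]
R5 ← R5 − (63/22)·R4: [0, 0, 0, 0]
R6 ← R6 + (30/11)·R4: [0, 0, 0, 0]
4 pivots among 4 columns.
Every column is a pivot column, so the columns are linearly independent.

yes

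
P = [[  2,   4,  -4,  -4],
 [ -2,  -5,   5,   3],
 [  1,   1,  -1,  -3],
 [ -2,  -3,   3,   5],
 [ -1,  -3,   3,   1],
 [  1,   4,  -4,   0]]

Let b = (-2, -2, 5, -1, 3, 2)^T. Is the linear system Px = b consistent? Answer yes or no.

no

Row reduce the augmented matrix [P | b].
R2 ← R2 + R1: [0, -1, 1, -1, -4]
R3 ← R3 − (1/2)·R1: [0, -1, 1, -1, 6]
R4 ← R4 + R1: [0, 1, -1, 1, -3]
R5 ← R5 + (1/2)·R1: [0, -1, 1, -1, 2]
R6 ← R6 − (1/2)·R1: [0, 2, -2, 2, 3]
R3 ← R3 − R2: [0, 0, 0, 0, 10]
R4 ← R4 + R2: [0, 0, 0, 0, -7]
R5 ← R5 − R2: [0, 0, 0, 0, 6]
R6 ← R6 + (2)·R2: [0, 0, 0, 0, -5]
R4 ← R4 + (7/10)·R3: [0, 0, 0, 0, 0]
R5 ← R5 − (3/5)·R3: [0, 0, 0, 0, 0]
R6 ← R6 + (1/2)·R3: [0, 0, 0, 0, 0]
The echelon form has 3 nonzero rows; the last pivot sits in the augmented column, so rank(P) = 2 but rank([P|b]) = 3.
Since the ranks differ, the system is inconsistent.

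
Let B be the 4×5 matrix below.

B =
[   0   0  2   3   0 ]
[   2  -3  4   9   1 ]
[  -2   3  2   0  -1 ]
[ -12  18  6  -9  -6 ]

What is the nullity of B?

3

Row reduce to echelon form.
Swap R1 ↔ R2
R3 ← R3 + R1: [0, 0, 6, 9, 0]
R4 ← R4 + (6)·R1: [0, 0, 30, 45, 0]
R3 ← R3 − (3)·R2: [0, 0, 0, 0, 0]
R4 ← R4 − (15)·R2: [0, 0, 0, 0, 0]
2 nonzero rows, so rank(B) = 2.
B has 5 columns; by rank–nullity, nullity = 5 − 2 = 3.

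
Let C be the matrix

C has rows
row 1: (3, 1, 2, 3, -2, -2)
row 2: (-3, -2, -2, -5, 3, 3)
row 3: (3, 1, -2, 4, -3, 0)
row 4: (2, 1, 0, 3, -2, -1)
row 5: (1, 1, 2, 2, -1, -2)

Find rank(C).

3

Row reduce to echelon form.
R2 ← R2 + R1: [0, -1, 0, -2, 1, 1]
R3 ← R3 − R1: [0, 0, -4, 1, -1, 2]
R4 ← R4 − (2/3)·R1: [0, 1/3, -4/3, 1, -2/3, 1/3]
R5 ← R5 − (1/3)·R1: [0, 2/3, 4/3, 1, -1/3, -4/3]
R4 ← R4 + (1/3)·R2: [0, 0, -4/3, 1/3, -1/3, 2/3]
R5 ← R5 + (2/3)·R2: [0, 0, 4/3, -1/3, 1/3, -2/3]
R4 ← R4 − (1/3)·R3: [0, 0, 0, 0, 0, 0]
R5 ← R5 + (1/3)·R3: [0, 0, 0, 0, 0, 0]
Echelon form has 3 nonzero rows, so rank(C) = 3.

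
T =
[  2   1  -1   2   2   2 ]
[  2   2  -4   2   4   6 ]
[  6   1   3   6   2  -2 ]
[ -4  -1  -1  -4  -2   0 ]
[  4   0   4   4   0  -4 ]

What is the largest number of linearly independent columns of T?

2

Row reduce to echelon form.
R2 ← R2 − R1: [0, 1, -3, 0, 2, 4]
R3 ← R3 − (3)·R1: [0, -2, 6, 0, -4, -8]
R4 ← R4 + (2)·R1: [0, 1, -3, 0, 2, 4]
R5 ← R5 − (2)·R1: [0, -2, 6, 0, -4, -8]
R3 ← R3 + (2)·R2: [0, 0, 0, 0, 0, 0]
R4 ← R4 − R2: [0, 0, 0, 0, 0, 0]
R5 ← R5 + (2)·R2: [0, 0, 0, 0, 0, 0]
Echelon form has 2 nonzero rows, so rank(T) = 2.
The rank gives the maximum number of linearly independent columns: 2.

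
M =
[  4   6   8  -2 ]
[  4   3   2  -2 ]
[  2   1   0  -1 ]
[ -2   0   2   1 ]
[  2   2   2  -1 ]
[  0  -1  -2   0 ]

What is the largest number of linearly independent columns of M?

2

Row reduce to echelon form.
R2 ← R2 − R1: [0, -3, -6, 0]
R3 ← R3 − (1/2)·R1: [0, -2, -4, 0]
R4 ← R4 + (1/2)·R1: [0, 3, 6, 0]
R5 ← R5 − (1/2)·R1: [0, -1, -2, 0]
R3 ← R3 − (2/3)·R2: [0, 0, 0, 0]
R4 ← R4 + R2: [0, 0, 0, 0]
R5 ← R5 − (1/3)·R2: [0, 0, 0, 0]
R6 ← R6 − (1/3)·R2: [0, 0, 0, 0]
Echelon form has 2 nonzero rows, so rank(M) = 2.
The rank gives the maximum number of linearly independent columns: 2.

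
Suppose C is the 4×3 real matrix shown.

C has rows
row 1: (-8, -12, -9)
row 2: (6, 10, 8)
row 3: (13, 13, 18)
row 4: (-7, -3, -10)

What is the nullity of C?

Row reduce to echelon form.
R2 ← R2 + (3/4)·R1: [0, 1, 5/4]
R3 ← R3 + (13/8)·R1: [0, -13/2, 27/8]
R4 ← R4 − (7/8)·R1: [0, 15/2, -17/8]
R3 ← R3 + (13/2)·R2: [0, 0, 23/2]
R4 ← R4 − (15/2)·R2: [0, 0, -23/2]
R4 ← R4 + R3: [0, 0, 0]
3 nonzero rows, so rank(C) = 3.
C has 3 columns; by rank–nullity, nullity = 3 − 3 = 0.

0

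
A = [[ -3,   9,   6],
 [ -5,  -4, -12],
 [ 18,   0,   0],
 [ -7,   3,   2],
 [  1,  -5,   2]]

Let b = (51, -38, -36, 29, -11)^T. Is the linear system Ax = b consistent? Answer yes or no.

Row reduce the augmented matrix [A | b].
R2 ← R2 − (5/3)·R1: [0, -19, -22, -123]
R3 ← R3 + (6)·R1: [0, 54, 36, 270]
R4 ← R4 − (7/3)·R1: [0, -18, -12, -90]
R5 ← R5 + (1/3)·R1: [0, -2, 4, 6]
R3 ← R3 + (54/19)·R2: [0, 0, -504/19, -1512/19]
R4 ← R4 − (18/19)·R2: [0, 0, 168/19, 504/19]
R5 ← R5 − (2/19)·R2: [0, 0, 120/19, 360/19]
R4 ← R4 + (1/3)·R3: [0, 0, 0, 0]
R5 ← R5 + (5/21)·R3: [0, 0, 0, 0]
The echelon form has 3 nonzero rows, and every pivot lies in the first 3 columns, so rank(A) = rank([A|b]) = 3.
The system is consistent.

yes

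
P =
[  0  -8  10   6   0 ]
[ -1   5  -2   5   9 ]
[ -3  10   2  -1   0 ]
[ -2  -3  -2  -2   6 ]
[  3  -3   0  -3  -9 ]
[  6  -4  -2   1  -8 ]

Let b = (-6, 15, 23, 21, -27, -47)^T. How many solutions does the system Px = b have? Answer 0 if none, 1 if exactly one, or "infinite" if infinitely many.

1

Row reduce the augmented matrix [P | b].
Swap R1 ↔ R2
R3 ← R3 − (3)·R1: [0, -5, 8, -16, -27, -22]
R4 ← R4 − (2)·R1: [0, -13, 2, -12, -12, -9]
R5 ← R5 + (3)·R1: [0, 12, -6, 12, 18, 18]
R6 ← R6 + (6)·R1: [0, 26, -14, 31, 46, 43]
R3 ← R3 − (5/8)·R2: [0, 0, 7/4, -79/4, -27, -73/4]
R4 ← R4 − (13/8)·R2: [0, 0, -57/4, -87/4, -12, 3/4]
R5 ← R5 + (3/2)·R2: [0, 0, 9, 21, 18, 9]
R6 ← R6 + (13/4)·R2: [0, 0, 37/2, 101/2, 46, 47/2]
R4 ← R4 + (57/7)·R3: [0, 0, 0, -1278/7, -1623/7, -1035/7]
R5 ← R5 − (36/7)·R3: [0, 0, 0, 858/7, 1098/7, 720/7]
R6 ← R6 − (74/7)·R3: [0, 0, 0, 1815/7, 2320/7, 1515/7]
R5 ← R5 + (143/213)·R4: [0, 0, 0, 0, 85/71, 255/71]
R6 ← R6 + (605/426)·R4: [0, 0, 0, 0, 305/142, 915/142]
R6 ← R6 − (61/34)·R5: [0, 0, 0, 0, 0, 0]
The echelon form has 5 nonzero rows, and every pivot lies in the first 5 columns, so rank(P) = rank([P|b]) = 5.
The system is consistent.
rank = 5 = number of unknowns, so the solution is unique.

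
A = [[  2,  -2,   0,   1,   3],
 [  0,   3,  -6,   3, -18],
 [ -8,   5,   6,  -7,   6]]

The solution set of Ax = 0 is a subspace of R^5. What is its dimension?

3

Row reduce to echelon form.
R3 ← R3 + (4)·R1: [0, -3, 6, -3, 18]
R3 ← R3 + R2: [0, 0, 0, 0, 0]
2 nonzero rows, so rank(A) = 2.
A has 5 columns; by rank–nullity, nullity = 5 − 2 = 3.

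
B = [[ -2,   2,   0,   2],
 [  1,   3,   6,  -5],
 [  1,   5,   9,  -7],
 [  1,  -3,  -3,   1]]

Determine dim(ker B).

2

Row reduce to echelon form.
R2 ← R2 + (1/2)·R1: [0, 4, 6, -4]
R3 ← R3 + (1/2)·R1: [0, 6, 9, -6]
R4 ← R4 + (1/2)·R1: [0, -2, -3, 2]
R3 ← R3 − (3/2)·R2: [0, 0, 0, 0]
R4 ← R4 + (1/2)·R2: [0, 0, 0, 0]
2 nonzero rows, so rank(B) = 2.
B has 4 columns; by rank–nullity, nullity = 4 − 2 = 2.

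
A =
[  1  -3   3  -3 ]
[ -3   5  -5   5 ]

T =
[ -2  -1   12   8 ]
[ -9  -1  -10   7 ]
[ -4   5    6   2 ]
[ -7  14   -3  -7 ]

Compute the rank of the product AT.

First compute AT:
[[ 34, -25,  69,  14],
 [-54,  43, -131, -34]]
Now row reduce the product.
R2 ← R2 + (27/17)·R1: [0, 56/17, -364/17, -200/17]
2 nonzero rows, so rank(AT) = 2.

2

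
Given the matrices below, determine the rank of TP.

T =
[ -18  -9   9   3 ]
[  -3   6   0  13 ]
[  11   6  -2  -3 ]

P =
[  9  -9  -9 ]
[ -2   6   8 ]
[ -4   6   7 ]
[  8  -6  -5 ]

2

First compute TP:
[[-156, 144, 138],
 [ 65, -15,  10],
 [ 71, -57, -50]]
Now row reduce the product.
R2 ← R2 + (5/12)·R1: [0, 45, 135/2]
R3 ← R3 + (71/156)·R1: [0, 111/13, 333/26]
R3 ← R3 − (37/195)·R2: [0, 0, 0]
2 nonzero rows, so rank(TP) = 2.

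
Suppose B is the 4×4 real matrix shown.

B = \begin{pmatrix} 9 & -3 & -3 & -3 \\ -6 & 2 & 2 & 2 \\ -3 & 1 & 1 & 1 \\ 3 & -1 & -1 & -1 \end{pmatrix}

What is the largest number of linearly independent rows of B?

Row reduce to echelon form.
R2 ← R2 + (2/3)·R1: [0, 0, 0, 0]
R3 ← R3 + (1/3)·R1: [0, 0, 0, 0]
R4 ← R4 − (1/3)·R1: [0, 0, 0, 0]
Echelon form has 1 nonzero row, so rank(B) = 1.
The rank gives the maximum number of linearly independent rows: 1.

1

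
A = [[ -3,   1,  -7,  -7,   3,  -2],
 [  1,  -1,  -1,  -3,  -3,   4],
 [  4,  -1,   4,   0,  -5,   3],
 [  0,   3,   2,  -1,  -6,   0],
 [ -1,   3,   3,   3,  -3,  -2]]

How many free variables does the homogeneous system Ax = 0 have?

Row reduce to echelon form.
R2 ← R2 + (1/3)·R1: [0, -2/3, -10/3, -16/3, -2, 10/3]
R3 ← R3 + (4/3)·R1: [0, 1/3, -16/3, -28/3, -1, 1/3]
R5 ← R5 − (1/3)·R1: [0, 8/3, 16/3, 16/3, -4, -4/3]
R3 ← R3 + (1/2)·R2: [0, 0, -7, -12, -2, 2]
R4 ← R4 + (9/2)·R2: [0, 0, -13, -25, -15, 15]
R5 ← R5 + (4)·R2: [0, 0, -8, -16, -12, 12]
R4 ← R4 − (13/7)·R3: [0, 0, 0, -19/7, -79/7, 79/7]
R5 ← R5 − (8/7)·R3: [0, 0, 0, -16/7, -68/7, 68/7]
R5 ← R5 − (16/19)·R4: [0, 0, 0, 0, -4/19, 4/19]
5 nonzero rows, so rank(A) = 5.
A has 6 columns; by rank–nullity, nullity = 6 − 5 = 1.

1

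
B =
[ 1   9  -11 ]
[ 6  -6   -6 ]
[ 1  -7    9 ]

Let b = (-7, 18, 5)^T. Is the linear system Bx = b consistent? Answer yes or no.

Row reduce the augmented matrix [B | b].
R2 ← R2 − (6)·R1: [0, -60, 60, 60]
R3 ← R3 − R1: [0, -16, 20, 12]
R3 ← R3 − (4/15)·R2: [0, 0, 4, -4]
The echelon form has 3 nonzero rows, and every pivot lies in the first 3 columns, so rank(B) = rank([B|b]) = 3.
The system is consistent.

yes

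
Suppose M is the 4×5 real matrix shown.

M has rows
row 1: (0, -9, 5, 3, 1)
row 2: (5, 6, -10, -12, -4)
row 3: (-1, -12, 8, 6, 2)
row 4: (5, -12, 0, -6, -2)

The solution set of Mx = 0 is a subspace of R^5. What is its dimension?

3

Row reduce to echelon form.
Swap R1 ↔ R2
R3 ← R3 + (1/5)·R1: [0, -54/5, 6, 18/5, 6/5]
R4 ← R4 − R1: [0, -18, 10, 6, 2]
R3 ← R3 − (6/5)·R2: [0, 0, 0, 0, 0]
R4 ← R4 − (2)·R2: [0, 0, 0, 0, 0]
2 nonzero rows, so rank(M) = 2.
M has 5 columns; by rank–nullity, nullity = 5 − 2 = 3.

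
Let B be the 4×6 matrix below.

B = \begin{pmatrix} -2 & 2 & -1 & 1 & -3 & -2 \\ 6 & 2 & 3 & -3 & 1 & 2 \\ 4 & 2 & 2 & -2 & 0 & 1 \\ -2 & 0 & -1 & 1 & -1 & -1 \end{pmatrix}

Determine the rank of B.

2

Row reduce to echelon form.
R2 ← R2 + (3)·R1: [0, 8, 0, 0, -8, -4]
R3 ← R3 + (2)·R1: [0, 6, 0, 0, -6, -3]
R4 ← R4 − R1: [0, -2, 0, 0, 2, 1]
R3 ← R3 − (3/4)·R2: [0, 0, 0, 0, 0, 0]
R4 ← R4 + (1/4)·R2: [0, 0, 0, 0, 0, 0]
Echelon form has 2 nonzero rows, so rank(B) = 2.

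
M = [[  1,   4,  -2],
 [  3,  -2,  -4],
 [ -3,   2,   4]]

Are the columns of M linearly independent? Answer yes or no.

Row reduce M to echelon form.
R2 ← R2 − (3)·R1: [0, -14, 2]
R3 ← R3 + (3)·R1: [0, 14, -2]
R3 ← R3 + R2: [0, 0, 0]
2 pivots among 3 columns.
Only 2 < 3 pivot columns, so the columns are linearly dependent.

no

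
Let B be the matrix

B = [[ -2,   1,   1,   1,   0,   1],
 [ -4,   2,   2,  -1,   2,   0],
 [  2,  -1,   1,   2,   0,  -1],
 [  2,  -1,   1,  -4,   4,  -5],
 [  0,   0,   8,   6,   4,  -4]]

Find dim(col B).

3

Row reduce to echelon form.
R2 ← R2 − (2)·R1: [0, 0, 0, -3, 2, -2]
R3 ← R3 + R1: [0, 0, 2, 3, 0, 0]
R4 ← R4 + R1: [0, 0, 2, -3, 4, -4]
Swap R2 ↔ R3
R4 ← R4 − R2: [0, 0, 0, -6, 4, -4]
R5 ← R5 − (4)·R2: [0, 0, 0, -6, 4, -4]
R4 ← R4 − (2)·R3: [0, 0, 0, 0, 0, 0]
R5 ← R5 − (2)·R3: [0, 0, 0, 0, 0, 0]
Echelon form has 3 nonzero rows, so rank(B) = 3.
The column space has dimension equal to the rank: 3.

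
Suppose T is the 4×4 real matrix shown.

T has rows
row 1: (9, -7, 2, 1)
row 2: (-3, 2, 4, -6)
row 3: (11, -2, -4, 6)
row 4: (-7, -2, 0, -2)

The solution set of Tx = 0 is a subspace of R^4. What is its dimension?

0

Row reduce to echelon form.
R2 ← R2 + (1/3)·R1: [0, -1/3, 14/3, -17/3]
R3 ← R3 − (11/9)·R1: [0, 59/9, -58/9, 43/9]
R4 ← R4 + (7/9)·R1: [0, -67/9, 14/9, -11/9]
R3 ← R3 + (59/3)·R2: [0, 0, 256/3, -320/3]
R4 ← R4 − (67/3)·R2: [0, 0, -308/3, 376/3]
R4 ← R4 + (77/64)·R3: [0, 0, 0, -3]
4 nonzero rows, so rank(T) = 4.
T has 4 columns; by rank–nullity, nullity = 4 − 4 = 0.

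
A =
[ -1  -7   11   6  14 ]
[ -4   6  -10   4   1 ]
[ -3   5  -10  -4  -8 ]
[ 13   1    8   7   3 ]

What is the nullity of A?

Row reduce to echelon form.
R2 ← R2 − (4)·R1: [0, 34, -54, -20, -55]
R3 ← R3 − (3)·R1: [0, 26, -43, -22, -50]
R4 ← R4 + (13)·R1: [0, -90, 151, 85, 185]
R3 ← R3 − (13/17)·R2: [0, 0, -29/17, -114/17, -135/17]
R4 ← R4 + (45/17)·R2: [0, 0, 137/17, 545/17, 670/17]
R4 ← R4 + (137/29)·R3: [0, 0, 0, 11/29, 55/29]
4 nonzero rows, so rank(A) = 4.
A has 5 columns; by rank–nullity, nullity = 5 − 4 = 1.

1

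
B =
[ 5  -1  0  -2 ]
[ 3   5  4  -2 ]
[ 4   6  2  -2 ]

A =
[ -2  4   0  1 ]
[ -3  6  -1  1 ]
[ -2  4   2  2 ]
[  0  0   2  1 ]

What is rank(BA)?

First compute BA:
[[ -7,  14,  -3,   2],
 [-29,  58,  -1,  14],
 [-30,  60,  -6,  12]]
Now row reduce the product.
R2 ← R2 − (29/7)·R1: [0, 0, 80/7, 40/7]
R3 ← R3 − (30/7)·R1: [0, 0, 48/7, 24/7]
R3 ← R3 − (3/5)·R2: [0, 0, 0, 0]
2 nonzero rows, so rank(BA) = 2.

2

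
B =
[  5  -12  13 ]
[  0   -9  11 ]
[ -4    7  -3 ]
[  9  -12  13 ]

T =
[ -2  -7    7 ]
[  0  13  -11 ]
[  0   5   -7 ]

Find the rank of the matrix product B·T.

First compute BT:
[[-10, -126,  76],
 [  0, -62,  22],
 [  8, 104, -84],
 [-18, -154, 104]]
Now row reduce the product.
R3 ← R3 + (4/5)·R1: [0, 16/5, -116/5]
R4 ← R4 − (9/5)·R1: [0, 364/5, -164/5]
R3 ← R3 + (8/155)·R2: [0, 0, -684/31]
R4 ← R4 + (182/155)·R2: [0, 0, -216/31]
R4 ← R4 − (6/19)·R3: [0, 0, 0]
3 nonzero rows, so rank(BT) = 3.

3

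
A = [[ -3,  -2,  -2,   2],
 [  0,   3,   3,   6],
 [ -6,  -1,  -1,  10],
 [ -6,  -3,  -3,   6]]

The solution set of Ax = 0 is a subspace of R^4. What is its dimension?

Row reduce to echelon form.
R3 ← R3 − (2)·R1: [0, 3, 3, 6]
R4 ← R4 − (2)·R1: [0, 1, 1, 2]
R3 ← R3 − R2: [0, 0, 0, 0]
R4 ← R4 − (1/3)·R2: [0, 0, 0, 0]
2 nonzero rows, so rank(A) = 2.
A has 4 columns; by rank–nullity, nullity = 4 − 2 = 2.

2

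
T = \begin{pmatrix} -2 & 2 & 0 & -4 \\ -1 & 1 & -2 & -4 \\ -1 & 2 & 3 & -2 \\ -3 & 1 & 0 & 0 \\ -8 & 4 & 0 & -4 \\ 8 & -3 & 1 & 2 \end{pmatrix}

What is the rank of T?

Row reduce to echelon form.
R2 ← R2 − (1/2)·R1: [0, 0, -2, -2]
R3 ← R3 − (1/2)·R1: [0, 1, 3, 0]
R4 ← R4 − (3/2)·R1: [0, -2, 0, 6]
R5 ← R5 − (4)·R1: [0, -4, 0, 12]
R6 ← R6 + (4)·R1: [0, 5, 1, -14]
Swap R2 ↔ R3
R4 ← R4 + (2)·R2: [0, 0, 6, 6]
R5 ← R5 + (4)·R2: [0, 0, 12, 12]
R6 ← R6 − (5)·R2: [0, 0, -14, -14]
R4 ← R4 + (3)·R3: [0, 0, 0, 0]
R5 ← R5 + (6)·R3: [0, 0, 0, 0]
R6 ← R6 − (7)·R3: [0, 0, 0, 0]
Echelon form has 3 nonzero rows, so rank(T) = 3.

3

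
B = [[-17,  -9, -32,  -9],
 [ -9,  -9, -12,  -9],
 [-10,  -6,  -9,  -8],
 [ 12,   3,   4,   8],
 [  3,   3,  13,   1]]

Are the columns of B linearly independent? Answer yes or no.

Row reduce B to echelon form.
R2 ← R2 − (9/17)·R1: [0, -72/17, 84/17, -72/17]
R3 ← R3 − (10/17)·R1: [0, -12/17, 167/17, -46/17]
R4 ← R4 + (12/17)·R1: [0, -57/17, -316/17, 28/17]
R5 ← R5 + (3/17)·R1: [0, 24/17, 125/17, -10/17]
R3 ← R3 − (1/6)·R2: [0, 0, 9, -2]
R4 ← R4 − (19/24)·R2: [0, 0, -45/2, 5]
R5 ← R5 + (1/3)·R2: [0, 0, 9, -2]
R4 ← R4 + (5/2)·R3: [0, 0, 0, 0]
R5 ← R5 − R3: [0, 0, 0, 0]
3 pivots among 4 columns.
Only 3 < 4 pivot columns, so the columns are linearly dependent.

no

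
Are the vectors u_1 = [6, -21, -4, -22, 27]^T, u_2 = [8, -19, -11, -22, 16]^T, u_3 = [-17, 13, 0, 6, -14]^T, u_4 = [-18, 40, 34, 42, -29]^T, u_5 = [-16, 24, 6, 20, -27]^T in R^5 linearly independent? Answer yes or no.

yes

Form the matrix with these vectors as rows and row reduce.
R2 ← R2 − (4/3)·R1: [0, 9, -17/3, 22/3, -20]
R3 ← R3 + (17/6)·R1: [0, -93/2, -34/3, -169/3, 125/2]
R4 ← R4 + (3)·R1: [0, -23, 22, -24, 52]
R5 ← R5 + (8/3)·R1: [0, -32, -14/3, -116/3, 45]
R3 ← R3 + (31/6)·R2: [0, 0, -731/18, -166/9, -245/6]
R4 ← R4 + (23/9)·R2: [0, 0, 203/27, -142/27, 8/9]
R5 ← R5 + (32/9)·R2: [0, 0, -670/27, -340/27, -235/9]
R4 ← R4 + (406/2193)·R3: [0, 0, 0, -19022/2193, -14629/2193]
R5 ← R5 − (1340/2193)·R3: [0, 0, 0, -2900/2193, -2545/2193]
R5 ← R5 − (1450/9511)·R4: [0, 0, 0, 0, -1365/9511]
5 nonzero rows, so the 5 vectors span a space of dimension 5.
Since 5 = 5, the vectors are linearly independent.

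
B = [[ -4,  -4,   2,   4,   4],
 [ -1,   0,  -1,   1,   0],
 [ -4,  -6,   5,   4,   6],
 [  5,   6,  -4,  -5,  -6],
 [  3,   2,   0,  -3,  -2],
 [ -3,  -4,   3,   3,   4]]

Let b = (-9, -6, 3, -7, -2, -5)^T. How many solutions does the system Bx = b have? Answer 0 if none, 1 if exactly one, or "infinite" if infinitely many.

0

Row reduce the augmented matrix [B | b].
R2 ← R2 − (1/4)·R1: [0, 1, -3/2, 0, -1, -15/4]
R3 ← R3 − R1: [0, -2, 3, 0, 2, 12]
R4 ← R4 + (5/4)·R1: [0, 1, -3/2, 0, -1, -73/4]
R5 ← R5 + (3/4)·R1: [0, -1, 3/2, 0, 1, -35/4]
R6 ← R6 − (3/4)·R1: [0, -1, 3/2, 0, 1, 7/4]
R3 ← R3 + (2)·R2: [0, 0, 0, 0, 0, 9/2]
R4 ← R4 − R2: [0, 0, 0, 0, 0, -29/2]
R5 ← R5 + R2: [0, 0, 0, 0, 0, -25/2]
R6 ← R6 + R2: [0, 0, 0, 0, 0, -2]
R4 ← R4 + (29/9)·R3: [0, 0, 0, 0, 0, 0]
R5 ← R5 + (25/9)·R3: [0, 0, 0, 0, 0, 0]
R6 ← R6 + (4/9)·R3: [0, 0, 0, 0, 0, 0]
The echelon form has 3 nonzero rows; the last pivot sits in the augmented column, so rank(B) = 2 but rank([B|b]) = 3.
Since the ranks differ, the system is inconsistent.
It has no solutions.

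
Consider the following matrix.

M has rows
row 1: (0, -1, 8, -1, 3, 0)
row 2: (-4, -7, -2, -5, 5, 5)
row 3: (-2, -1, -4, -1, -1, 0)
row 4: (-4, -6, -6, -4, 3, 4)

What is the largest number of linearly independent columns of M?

Row reduce to echelon form.
Swap R1 ↔ R2
R3 ← R3 − (1/2)·R1: [0, 5/2, -3, 3/2, -7/2, -5/2]
R4 ← R4 − R1: [0, 1, -4, 1, -2, -1]
R3 ← R3 + (5/2)·R2: [0, 0, 17, -1, 4, -5/2]
R4 ← R4 + R2: [0, 0, 4, 0, 1, -1]
R4 ← R4 − (4/17)·R3: [0, 0, 0, 4/17, 1/17, -7/17]
Echelon form has 4 nonzero rows, so rank(M) = 4.
The rank gives the maximum number of linearly independent columns: 4.

4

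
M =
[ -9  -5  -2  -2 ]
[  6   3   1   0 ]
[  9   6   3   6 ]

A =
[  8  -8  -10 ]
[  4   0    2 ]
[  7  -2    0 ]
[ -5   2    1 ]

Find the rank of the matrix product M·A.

2

First compute MA:
[[-96,  72,  78],
 [ 67, -50, -54],
 [ 87, -66, -72]]
Now row reduce the product.
R2 ← R2 + (67/96)·R1: [0, 1/4, 7/16]
R3 ← R3 + (29/32)·R1: [0, -3/4, -21/16]
R3 ← R3 + (3)·R2: [0, 0, 0]
2 nonzero rows, so rank(MA) = 2.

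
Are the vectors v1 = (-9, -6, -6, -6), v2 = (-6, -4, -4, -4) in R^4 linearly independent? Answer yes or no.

no

Form the matrix with these vectors as rows and row reduce.
R2 ← R2 − (2/3)·R1: [0, 0, 0, 0]
1 nonzero row, so the 2 vectors span a space of dimension 1.
Since 1 < 2, the vectors are linearly dependent.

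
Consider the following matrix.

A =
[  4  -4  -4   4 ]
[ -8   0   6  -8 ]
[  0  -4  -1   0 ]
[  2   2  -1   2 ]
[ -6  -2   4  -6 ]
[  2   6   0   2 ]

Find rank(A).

Row reduce to echelon form.
R2 ← R2 + (2)·R1: [0, -8, -2, 0]
R4 ← R4 − (1/2)·R1: [0, 4, 1, 0]
R5 ← R5 + (3/2)·R1: [0, -8, -2, 0]
R6 ← R6 − (1/2)·R1: [0, 8, 2, 0]
R3 ← R3 − (1/2)·R2: [0, 0, 0, 0]
R4 ← R4 + (1/2)·R2: [0, 0, 0, 0]
R5 ← R5 − R2: [0, 0, 0, 0]
R6 ← R6 + R2: [0, 0, 0, 0]
Echelon form has 2 nonzero rows, so rank(A) = 2.

2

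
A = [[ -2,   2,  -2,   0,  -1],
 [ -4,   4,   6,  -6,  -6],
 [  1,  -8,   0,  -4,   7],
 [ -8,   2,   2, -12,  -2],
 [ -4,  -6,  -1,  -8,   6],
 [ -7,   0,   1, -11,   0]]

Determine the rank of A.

5

Row reduce to echelon form.
R2 ← R2 − (2)·R1: [0, 0, 10, -6, -4]
R3 ← R3 + (1/2)·R1: [0, -7, -1, -4, 13/2]
R4 ← R4 − (4)·R1: [0, -6, 10, -12, 2]
R5 ← R5 − (2)·R1: [0, -10, 3, -8, 8]
R6 ← R6 − (7/2)·R1: [0, -7, 8, -11, 7/2]
Swap R2 ↔ R3
R4 ← R4 − (6/7)·R2: [0, 0, 76/7, -60/7, -25/7]
R5 ← R5 − (10/7)·R2: [0, 0, 31/7, -16/7, -9/7]
R6 ← R6 − R2: [0, 0, 9, -7, -3]
R4 ← R4 − (38/35)·R3: [0, 0, 0, -72/35, 27/35]
R5 ← R5 − (31/70)·R3: [0, 0, 0, 13/35, 17/35]
R6 ← R6 − (9/10)·R3: [0, 0, 0, -8/5, 3/5]
R5 ← R5 + (13/72)·R4: [0, 0, 0, 0, 5/8]
R6 ← R6 − (7/9)·R4: [0, 0, 0, 0, 0]
Echelon form has 5 nonzero rows, so rank(A) = 5.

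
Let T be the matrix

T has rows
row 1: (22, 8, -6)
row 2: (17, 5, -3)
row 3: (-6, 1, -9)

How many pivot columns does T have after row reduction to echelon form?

Row reduce to echelon form.
R2 ← R2 − (17/22)·R1: [0, -13/11, 18/11]
R3 ← R3 + (3/11)·R1: [0, 35/11, -117/11]
R3 ← R3 + (35/13)·R2: [0, 0, -81/13]
Echelon form has 3 nonzero rows, so rank(T) = 3.
Each nonzero row contributes one pivot column: 3 pivot columns.

3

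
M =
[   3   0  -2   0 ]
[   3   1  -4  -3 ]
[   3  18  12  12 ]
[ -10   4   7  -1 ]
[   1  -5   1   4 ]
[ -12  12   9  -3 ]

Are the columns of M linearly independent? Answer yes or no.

Row reduce M to echelon form.
R2 ← R2 − R1: [0, 1, -2, -3]
R3 ← R3 − R1: [0, 18, 14, 12]
R4 ← R4 + (10/3)·R1: [0, 4, 1/3, -1]
R5 ← R5 − (1/3)·R1: [0, -5, 5/3, 4]
R6 ← R6 + (4)·R1: [0, 12, 1, -3]
R3 ← R3 − (18)·R2: [0, 0, 50, 66]
R4 ← R4 − (4)·R2: [0, 0, 25/3, 11]
R5 ← R5 + (5)·R2: [0, 0, -25/3, -11]
R6 ← R6 − (12)·R2: [0, 0, 25, 33]
R4 ← R4 − (1/6)·R3: [0, 0, 0, 0]
R5 ← R5 + (1/6)·R3: [0, 0, 0, 0]
R6 ← R6 − (1/2)·R3: [0, 0, 0, 0]
3 pivots among 4 columns.
Only 3 < 4 pivot columns, so the columns are linearly dependent.

no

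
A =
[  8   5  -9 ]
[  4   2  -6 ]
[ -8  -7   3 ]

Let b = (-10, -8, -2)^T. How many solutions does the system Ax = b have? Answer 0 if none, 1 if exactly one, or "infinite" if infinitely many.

Row reduce the augmented matrix [A | b].
R2 ← R2 − (1/2)·R1: [0, -1/2, -3/2, -3]
R3 ← R3 + R1: [0, -2, -6, -12]
R3 ← R3 − (4)·R2: [0, 0, 0, 0]
The echelon form has 2 nonzero rows, and every pivot lies in the first 3 columns, so rank(A) = rank([A|b]) = 2.
The system is consistent.
rank = 2 < 3 unknowns, so there are infinitely many solutions.

infinite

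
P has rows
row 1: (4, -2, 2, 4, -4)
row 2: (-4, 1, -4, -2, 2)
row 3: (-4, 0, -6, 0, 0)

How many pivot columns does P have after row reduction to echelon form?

2

Row reduce to echelon form.
R2 ← R2 + R1: [0, -1, -2, 2, -2]
R3 ← R3 + R1: [0, -2, -4, 4, -4]
R3 ← R3 − (2)·R2: [0, 0, 0, 0, 0]
Echelon form has 2 nonzero rows, so rank(P) = 2.
Each nonzero row contributes one pivot column: 2 pivot columns.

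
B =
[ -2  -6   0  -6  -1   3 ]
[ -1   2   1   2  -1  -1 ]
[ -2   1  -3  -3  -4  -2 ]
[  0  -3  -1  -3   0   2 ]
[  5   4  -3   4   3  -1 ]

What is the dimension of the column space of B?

Row reduce to echelon form.
R2 ← R2 − (1/2)·R1: [0, 5, 1, 5, -1/2, -5/2]
R3 ← R3 − R1: [0, 7, -3, 3, -3, -5]
R5 ← R5 + (5/2)·R1: [0, -11, -3, -11, 1/2, 13/2]
R3 ← R3 − (7/5)·R2: [0, 0, -22/5, -4, -23/10, -3/2]
R4 ← R4 + (3/5)·R2: [0, 0, -2/5, 0, -3/10, 1/2]
R5 ← R5 + (11/5)·R2: [0, 0, -4/5, 0, -3/5, 1]
R4 ← R4 − (1/11)·R3: [0, 0, 0, 4/11, -1/11, 7/11]
R5 ← R5 − (2/11)·R3: [0, 0, 0, 8/11, -2/11, 14/11]
R5 ← R5 − (2)·R4: [0, 0, 0, 0, 0, 0]
Echelon form has 4 nonzero rows, so rank(B) = 4.
The column space has dimension equal to the rank: 4.

4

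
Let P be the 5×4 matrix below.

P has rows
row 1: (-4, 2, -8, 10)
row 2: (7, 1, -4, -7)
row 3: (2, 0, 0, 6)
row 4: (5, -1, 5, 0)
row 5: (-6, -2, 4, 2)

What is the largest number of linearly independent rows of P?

4

Row reduce to echelon form.
R2 ← R2 + (7/4)·R1: [0, 9/2, -18, 21/2]
R3 ← R3 + (1/2)·R1: [0, 1, -4, 11]
R4 ← R4 + (5/4)·R1: [0, 3/2, -5, 25/2]
R5 ← R5 − (3/2)·R1: [0, -5, 16, -13]
R3 ← R3 − (2/9)·R2: [0, 0, 0, 26/3]
R4 ← R4 − (1/3)·R2: [0, 0, 1, 9]
R5 ← R5 + (10/9)·R2: [0, 0, -4, -4/3]
Swap R3 ↔ R4
R5 ← R5 + (4)·R3: [0, 0, 0, 104/3]
R5 ← R5 − (4)·R4: [0, 0, 0, 0]
Echelon form has 4 nonzero rows, so rank(P) = 4.
The rank gives the maximum number of linearly independent rows: 4.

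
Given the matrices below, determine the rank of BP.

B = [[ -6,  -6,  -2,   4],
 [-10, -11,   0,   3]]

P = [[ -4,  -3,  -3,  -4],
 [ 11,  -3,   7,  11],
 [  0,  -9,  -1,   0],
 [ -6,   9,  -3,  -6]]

2

First compute BP:
[[-66,  90, -34, -66],
 [-99,  90, -56, -99]]
Now row reduce the product.
R2 ← R2 − (3/2)·R1: [0, -45, -5, 0]
2 nonzero rows, so rank(BP) = 2.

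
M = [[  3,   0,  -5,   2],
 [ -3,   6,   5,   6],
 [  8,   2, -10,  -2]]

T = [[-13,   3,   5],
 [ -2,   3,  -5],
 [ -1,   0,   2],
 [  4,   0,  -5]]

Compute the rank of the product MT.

3

First compute MT:
[[-26,   9,  -5],
 [ 46,   9, -65],
 [-106,  30,  20]]
Now row reduce the product.
R2 ← R2 + (23/13)·R1: [0, 324/13, -960/13]
R3 ← R3 − (53/13)·R1: [0, -87/13, 525/13]
R3 ← R3 + (29/108)·R2: [0, 0, 185/9]
3 nonzero rows, so rank(MT) = 3.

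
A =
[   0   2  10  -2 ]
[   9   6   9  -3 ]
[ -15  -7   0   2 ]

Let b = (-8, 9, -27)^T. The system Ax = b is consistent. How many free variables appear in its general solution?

Row reduce the augmented matrix [A | b].
Swap R1 ↔ R2
R3 ← R3 + (5/3)·R1: [0, 3, 15, -3, -12]
R3 ← R3 − (3/2)·R2: [0, 0, 0, 0, 0]
The echelon form has 2 nonzero rows, and every pivot lies in the first 4 columns, so rank(A) = rank([A|b]) = 2.
The system is consistent.
Free variables = (unknowns) − (rank) = 4 − 2 = 2.

2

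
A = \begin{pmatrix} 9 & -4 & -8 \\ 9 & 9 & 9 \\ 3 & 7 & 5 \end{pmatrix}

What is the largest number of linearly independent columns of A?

Row reduce to echelon form.
R2 ← R2 − R1: [0, 13, 17]
R3 ← R3 − (1/3)·R1: [0, 25/3, 23/3]
R3 ← R3 − (25/39)·R2: [0, 0, -42/13]
Echelon form has 3 nonzero rows, so rank(A) = 3.
The rank gives the maximum number of linearly independent columns: 3.

3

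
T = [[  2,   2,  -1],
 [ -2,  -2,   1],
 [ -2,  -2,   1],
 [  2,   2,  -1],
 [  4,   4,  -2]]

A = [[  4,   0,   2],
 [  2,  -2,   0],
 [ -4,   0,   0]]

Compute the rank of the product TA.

First compute TA:
[[ 16,  -4,   4],
 [-16,   4,  -4],
 [-16,   4,  -4],
 [ 16,  -4,   4],
 [ 32,  -8,   8]]
Now row reduce the product.
R2 ← R2 + R1: [0, 0, 0]
R3 ← R3 + R1: [0, 0, 0]
R4 ← R4 − R1: [0, 0, 0]
R5 ← R5 − (2)·R1: [0, 0, 0]
1 nonzero row, so rank(TA) = 1.

1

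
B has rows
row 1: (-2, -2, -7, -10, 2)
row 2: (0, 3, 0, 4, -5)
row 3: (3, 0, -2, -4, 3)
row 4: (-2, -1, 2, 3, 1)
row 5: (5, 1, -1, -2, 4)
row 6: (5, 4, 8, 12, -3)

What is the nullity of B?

1

Row reduce to echelon form.
R3 ← R3 + (3/2)·R1: [0, -3, -25/2, -19, 6]
R4 ← R4 − R1: [0, 1, 9, 13, -1]
R5 ← R5 + (5/2)·R1: [0, -4, -37/2, -27, 9]
R6 ← R6 + (5/2)·R1: [0, -1, -19/2, -13, 2]
R3 ← R3 + R2: [0, 0, -25/2, -15, 1]
R4 ← R4 − (1/3)·R2: [0, 0, 9, 35/3, 2/3]
R5 ← R5 + (4/3)·R2: [0, 0, -37/2, -65/3, 7/3]
R6 ← R6 + (1/3)·R2: [0, 0, -19/2, -35/3, 1/3]
R4 ← R4 + (18/25)·R3: [0, 0, 0, 13/15, 104/75]
R5 ← R5 − (37/25)·R3: [0, 0, 0, 8/15, 64/75]
R6 ← R6 − (19/25)·R3: [0, 0, 0, -4/15, -32/75]
R5 ← R5 − (8/13)·R4: [0, 0, 0, 0, 0]
R6 ← R6 + (4/13)·R4: [0, 0, 0, 0, 0]
4 nonzero rows, so rank(B) = 4.
B has 5 columns; by rank–nullity, nullity = 5 − 4 = 1.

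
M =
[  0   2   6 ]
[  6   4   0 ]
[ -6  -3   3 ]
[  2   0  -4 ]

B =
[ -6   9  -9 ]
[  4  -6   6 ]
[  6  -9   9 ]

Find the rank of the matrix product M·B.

1

First compute MB:
[[ 44, -66,  66],
 [-20,  30, -30],
 [ 42, -63,  63],
 [-36,  54, -54]]
Now row reduce the product.
R2 ← R2 + (5/11)·R1: [0, 0, 0]
R3 ← R3 − (21/22)·R1: [0, 0, 0]
R4 ← R4 + (9/11)·R1: [0, 0, 0]
1 nonzero row, so rank(MB) = 1.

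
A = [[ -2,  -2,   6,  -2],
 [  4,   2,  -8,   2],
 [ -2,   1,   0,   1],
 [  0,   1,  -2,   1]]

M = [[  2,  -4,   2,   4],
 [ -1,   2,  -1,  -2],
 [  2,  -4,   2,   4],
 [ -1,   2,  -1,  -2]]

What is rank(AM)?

1

First compute AM:
[[ 12, -24,  12,  24],
 [-12,  24, -12, -24],
 [ -6,  12,  -6, -12],
 [ -6,  12,  -6, -12]]
Now row reduce the product.
R2 ← R2 + R1: [0, 0, 0, 0]
R3 ← R3 + (1/2)·R1: [0, 0, 0, 0]
R4 ← R4 + (1/2)·R1: [0, 0, 0, 0]
1 nonzero row, so rank(AM) = 1.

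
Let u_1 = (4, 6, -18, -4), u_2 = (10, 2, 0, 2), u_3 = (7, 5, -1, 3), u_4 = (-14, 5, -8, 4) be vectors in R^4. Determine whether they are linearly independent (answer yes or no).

yes

Form the matrix with these vectors as rows and row reduce.
R2 ← R2 − (5/2)·R1: [0, -13, 45, 12]
R3 ← R3 − (7/4)·R1: [0, -11/2, 61/2, 10]
R4 ← R4 + (7/2)·R1: [0, 26, -71, -10]
R3 ← R3 − (11/26)·R2: [0, 0, 149/13, 64/13]
R4 ← R4 + (2)·R2: [0, 0, 19, 14]
R4 ← R4 − (247/149)·R3: [0, 0, 0, 870/149]
4 nonzero rows, so the 4 vectors span a space of dimension 4.
Since 4 = 4, the vectors are linearly independent.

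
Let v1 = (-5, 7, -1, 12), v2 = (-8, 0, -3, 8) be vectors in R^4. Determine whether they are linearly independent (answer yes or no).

Form the matrix with these vectors as rows and row reduce.
R2 ← R2 − (8/5)·R1: [0, -56/5, -7/5, -56/5]
2 nonzero rows, so the 2 vectors span a space of dimension 2.
Since 2 = 2, the vectors are linearly independent.

yes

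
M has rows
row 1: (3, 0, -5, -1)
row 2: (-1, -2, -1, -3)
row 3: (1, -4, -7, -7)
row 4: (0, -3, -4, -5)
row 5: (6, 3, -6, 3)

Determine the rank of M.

Row reduce to echelon form.
R2 ← R2 + (1/3)·R1: [0, -2, -8/3, -10/3]
R3 ← R3 − (1/3)·R1: [0, -4, -16/3, -20/3]
R5 ← R5 − (2)·R1: [0, 3, 4, 5]
R3 ← R3 − (2)·R2: [0, 0, 0, 0]
R4 ← R4 − (3/2)·R2: [0, 0, 0, 0]
R5 ← R5 + (3/2)·R2: [0, 0, 0, 0]
Echelon form has 2 nonzero rows, so rank(M) = 2.

2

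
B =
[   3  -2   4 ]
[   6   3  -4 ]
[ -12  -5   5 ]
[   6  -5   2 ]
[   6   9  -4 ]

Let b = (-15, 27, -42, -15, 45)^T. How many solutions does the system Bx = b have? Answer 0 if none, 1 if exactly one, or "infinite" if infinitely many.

1

Row reduce the augmented matrix [B | b].
R2 ← R2 − (2)·R1: [0, 7, -12, 57]
R3 ← R3 + (4)·R1: [0, -13, 21, -102]
R4 ← R4 − (2)·R1: [0, -1, -6, 15]
R5 ← R5 − (2)·R1: [0, 13, -12, 75]
R3 ← R3 + (13/7)·R2: [0, 0, -9/7, 27/7]
R4 ← R4 + (1/7)·R2: [0, 0, -54/7, 162/7]
R5 ← R5 − (13/7)·R2: [0, 0, 72/7, -216/7]
R4 ← R4 − (6)·R3: [0, 0, 0, 0]
R5 ← R5 + (8)·R3: [0, 0, 0, 0]
The echelon form has 3 nonzero rows, and every pivot lies in the first 3 columns, so rank(B) = rank([B|b]) = 3.
The system is consistent.
rank = 3 = number of unknowns, so the solution is unique.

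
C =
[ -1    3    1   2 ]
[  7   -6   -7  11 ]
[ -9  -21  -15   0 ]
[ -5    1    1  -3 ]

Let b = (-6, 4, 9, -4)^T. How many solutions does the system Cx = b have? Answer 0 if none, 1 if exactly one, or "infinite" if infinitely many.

Row reduce the augmented matrix [C | b].
R2 ← R2 + (7)·R1: [0, 15, 0, 25, -38]
R3 ← R3 − (9)·R1: [0, -48, -24, -18, 63]
R4 ← R4 − (5)·R1: [0, -14, -4, -13, 26]
R3 ← R3 + (16/5)·R2: [0, 0, -24, 62, -293/5]
R4 ← R4 + (14/15)·R2: [0, 0, -4, 31/3, -142/15]
R4 ← R4 − (1/6)·R3: [0, 0, 0, 0, 3/10]
The echelon form has 4 nonzero rows; the last pivot sits in the augmented column, so rank(C) = 3 but rank([C|b]) = 4.
Since the ranks differ, the system is inconsistent.
It has no solutions.

0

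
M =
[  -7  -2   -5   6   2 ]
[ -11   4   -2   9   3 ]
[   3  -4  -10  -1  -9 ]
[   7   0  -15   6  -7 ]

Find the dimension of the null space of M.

Row reduce to echelon form.
R2 ← R2 − (11/7)·R1: [0, 50/7, 41/7, -3/7, -1/7]
R3 ← R3 + (3/7)·R1: [0, -34/7, -85/7, 11/7, -57/7]
R4 ← R4 + R1: [0, -2, -20, 12, -5]
R3 ← R3 + (17/25)·R2: [0, 0, -204/25, 32/25, -206/25]
R4 ← R4 + (7/25)·R2: [0, 0, -459/25, 297/25, -126/25]
R4 ← R4 − (9/4)·R3: [0, 0, 0, 9, 27/2]
4 nonzero rows, so rank(M) = 4.
M has 5 columns; by rank–nullity, nullity = 5 − 4 = 1.

1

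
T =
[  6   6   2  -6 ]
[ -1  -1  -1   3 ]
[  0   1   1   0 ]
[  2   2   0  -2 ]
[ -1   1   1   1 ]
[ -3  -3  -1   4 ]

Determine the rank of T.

4

Row reduce to echelon form.
R2 ← R2 + (1/6)·R1: [0, 0, -2/3, 2]
R4 ← R4 − (1/3)·R1: [0, 0, -2/3, 0]
R5 ← R5 + (1/6)·R1: [0, 2, 4/3, 0]
R6 ← R6 + (1/2)·R1: [0, 0, 0, 1]
Swap R2 ↔ R3
R5 ← R5 − (2)·R2: [0, 0, -2/3, 0]
R4 ← R4 − R3: [0, 0, 0, -2]
R5 ← R5 − R3: [0, 0, 0, -2]
R5 ← R5 − R4: [0, 0, 0, 0]
R6 ← R6 + (1/2)·R4: [0, 0, 0, 0]
Echelon form has 4 nonzero rows, so rank(T) = 4.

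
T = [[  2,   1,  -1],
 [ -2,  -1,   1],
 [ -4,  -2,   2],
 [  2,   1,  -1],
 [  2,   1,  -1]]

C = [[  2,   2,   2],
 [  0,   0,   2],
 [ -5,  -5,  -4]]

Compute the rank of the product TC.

First compute TC:
[[  9,   9,  10],
 [ -9,  -9, -10],
 [-18, -18, -20],
 [  9,   9,  10],
 [  9,   9,  10]]
Now row reduce the product.
R2 ← R2 + R1: [0, 0, 0]
R3 ← R3 + (2)·R1: [0, 0, 0]
R4 ← R4 − R1: [0, 0, 0]
R5 ← R5 − R1: [0, 0, 0]
1 nonzero row, so rank(TC) = 1.

1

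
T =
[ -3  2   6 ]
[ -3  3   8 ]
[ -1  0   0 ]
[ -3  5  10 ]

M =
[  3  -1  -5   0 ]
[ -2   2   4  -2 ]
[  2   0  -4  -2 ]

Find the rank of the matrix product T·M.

3

First compute TM:
[[ -1,   7,  -1, -16],
 [  1,   9,  -5, -22],
 [ -3,   1,   5,   0],
 [  1,  13,  -5, -30]]
Now row reduce the product.
R2 ← R2 + R1: [0, 16, -6, -38]
R3 ← R3 − (3)·R1: [0, -20, 8, 48]
R4 ← R4 + R1: [0, 20, -6, -46]
R3 ← R3 + (5/4)·R2: [0, 0, 1/2, 1/2]
R4 ← R4 − (5/4)·R2: [0, 0, 3/2, 3/2]
R4 ← R4 − (3)·R3: [0, 0, 0, 0]
3 nonzero rows, so rank(TM) = 3.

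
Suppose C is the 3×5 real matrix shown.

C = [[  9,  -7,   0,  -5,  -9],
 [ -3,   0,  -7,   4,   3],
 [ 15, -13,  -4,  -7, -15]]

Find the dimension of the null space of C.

3

Row reduce to echelon form.
R2 ← R2 + (1/3)·R1: [0, -7/3, -7, 7/3, 0]
R3 ← R3 − (5/3)·R1: [0, -4/3, -4, 4/3, 0]
R3 ← R3 − (4/7)·R2: [0, 0, 0, 0, 0]
2 nonzero rows, so rank(C) = 2.
C has 5 columns; by rank–nullity, nullity = 5 − 2 = 3.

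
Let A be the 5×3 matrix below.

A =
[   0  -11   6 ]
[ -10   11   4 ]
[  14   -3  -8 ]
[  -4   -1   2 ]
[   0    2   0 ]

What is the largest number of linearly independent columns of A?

3

Row reduce to echelon form.
Swap R1 ↔ R2
R3 ← R3 + (7/5)·R1: [0, 62/5, -12/5]
R4 ← R4 − (2/5)·R1: [0, -27/5, 2/5]
R3 ← R3 + (62/55)·R2: [0, 0, 48/11]
R4 ← R4 − (27/55)·R2: [0, 0, -28/11]
R5 ← R5 + (2/11)·R2: [0, 0, 12/11]
R4 ← R4 + (7/12)·R3: [0, 0, 0]
R5 ← R5 − (1/4)·R3: [0, 0, 0]
Echelon form has 3 nonzero rows, so rank(A) = 3.
The rank gives the maximum number of linearly independent columns: 3.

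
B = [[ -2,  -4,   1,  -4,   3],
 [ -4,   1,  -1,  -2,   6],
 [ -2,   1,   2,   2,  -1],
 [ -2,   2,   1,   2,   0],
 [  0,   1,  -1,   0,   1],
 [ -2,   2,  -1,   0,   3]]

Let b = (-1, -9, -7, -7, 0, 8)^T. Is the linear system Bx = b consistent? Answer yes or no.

no

Row reduce the augmented matrix [B | b].
R2 ← R2 − (2)·R1: [0, 9, -3, 6, 0, -7]
R3 ← R3 − R1: [0, 5, 1, 6, -4, -6]
R4 ← R4 − R1: [0, 6, 0, 6, -3, -6]
R6 ← R6 − R1: [0, 6, -2, 4, 0, 9]
R3 ← R3 − (5/9)·R2: [0, 0, 8/3, 8/3, -4, -19/9]
R4 ← R4 − (2/3)·R2: [0, 0, 2, 2, -3, -4/3]
R5 ← R5 − (1/9)·R2: [0, 0, -2/3, -2/3, 1, 7/9]
R6 ← R6 − (2/3)·R2: [0, 0, 0, 0, 0, 41/3]
R4 ← R4 − (3/4)·R3: [0, 0, 0, 0, 0, 1/4]
R5 ← R5 + (1/4)·R3: [0, 0, 0, 0, 0, 1/4]
R5 ← R5 − R4: [0, 0, 0, 0, 0, 0]
R6 ← R6 − (164/3)·R4: [0, 0, 0, 0, 0, 0]
The echelon form has 4 nonzero rows; the last pivot sits in the augmented column, so rank(B) = 3 but rank([B|b]) = 4.
Since the ranks differ, the system is inconsistent.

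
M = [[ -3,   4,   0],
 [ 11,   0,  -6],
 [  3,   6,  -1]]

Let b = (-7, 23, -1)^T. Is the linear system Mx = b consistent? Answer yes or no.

Row reduce the augmented matrix [M | b].
R2 ← R2 + (11/3)·R1: [0, 44/3, -6, -8/3]
R3 ← R3 + R1: [0, 10, -1, -8]
R3 ← R3 − (15/22)·R2: [0, 0, 34/11, -68/11]
The echelon form has 3 nonzero rows, and every pivot lies in the first 3 columns, so rank(M) = rank([M|b]) = 3.
The system is consistent.

yes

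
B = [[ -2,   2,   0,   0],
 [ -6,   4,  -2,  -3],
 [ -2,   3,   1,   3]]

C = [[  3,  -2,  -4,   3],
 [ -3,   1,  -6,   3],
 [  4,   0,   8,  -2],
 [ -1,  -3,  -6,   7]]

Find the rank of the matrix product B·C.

3

First compute BC:
[[-12,   6,  -4,   0],
 [-35,  25,   2, -23],
 [-14,  -2, -20,  22]]
Now row reduce the product.
R2 ← R2 − (35/12)·R1: [0, 15/2, 41/3, -23]
R3 ← R3 − (7/6)·R1: [0, -9, -46/3, 22]
R3 ← R3 + (6/5)·R2: [0, 0, 16/15, -28/5]
3 nonzero rows, so rank(BC) = 3.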